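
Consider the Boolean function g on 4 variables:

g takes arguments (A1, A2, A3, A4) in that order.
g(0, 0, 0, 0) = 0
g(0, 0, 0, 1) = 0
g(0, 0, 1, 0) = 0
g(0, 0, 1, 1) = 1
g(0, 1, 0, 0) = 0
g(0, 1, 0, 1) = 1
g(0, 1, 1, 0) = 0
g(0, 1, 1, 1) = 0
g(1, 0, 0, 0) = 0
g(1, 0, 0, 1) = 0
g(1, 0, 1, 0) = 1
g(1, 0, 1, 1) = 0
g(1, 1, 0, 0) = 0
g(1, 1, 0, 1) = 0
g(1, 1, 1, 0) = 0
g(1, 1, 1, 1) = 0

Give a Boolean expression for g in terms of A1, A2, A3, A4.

Collect the rows where g=1 — (0,0,1,1), (0,1,0,1), (1,0,1,0) — and write one minterm per row: ¬A1·¬A2·A3·A4, ¬A1·A2·¬A3·A4, A1·¬A2·A3·¬A4. Their union (logical OR) reproduces the table exactly.

g(A1, A2, A3, A4) = ((((~A1 & ~A2) & A3) & A4) | (((~A1 & A2) & ~A3) & A4)) | (((A1 & ~A2) & A3) & ~A4)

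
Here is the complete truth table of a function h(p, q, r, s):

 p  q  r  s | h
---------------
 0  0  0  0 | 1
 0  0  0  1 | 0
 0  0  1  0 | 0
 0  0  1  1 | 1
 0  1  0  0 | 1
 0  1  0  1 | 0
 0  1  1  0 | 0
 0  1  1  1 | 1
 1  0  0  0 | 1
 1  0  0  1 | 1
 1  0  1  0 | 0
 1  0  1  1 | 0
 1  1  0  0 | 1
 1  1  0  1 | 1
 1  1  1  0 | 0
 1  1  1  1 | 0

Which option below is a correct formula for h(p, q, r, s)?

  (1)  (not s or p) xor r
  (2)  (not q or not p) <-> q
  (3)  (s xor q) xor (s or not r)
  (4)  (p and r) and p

(2) fails at (0,0,0,0): the formula yields 0, h is 1.
(3) fails at (0,0,1,1): the formula yields 0, h is 1.
(4) fails at (0,0,0,0): the formula yields 0, h is 1.
(1) is the remaining candidate, and it agrees with h on all 16 inputs.

1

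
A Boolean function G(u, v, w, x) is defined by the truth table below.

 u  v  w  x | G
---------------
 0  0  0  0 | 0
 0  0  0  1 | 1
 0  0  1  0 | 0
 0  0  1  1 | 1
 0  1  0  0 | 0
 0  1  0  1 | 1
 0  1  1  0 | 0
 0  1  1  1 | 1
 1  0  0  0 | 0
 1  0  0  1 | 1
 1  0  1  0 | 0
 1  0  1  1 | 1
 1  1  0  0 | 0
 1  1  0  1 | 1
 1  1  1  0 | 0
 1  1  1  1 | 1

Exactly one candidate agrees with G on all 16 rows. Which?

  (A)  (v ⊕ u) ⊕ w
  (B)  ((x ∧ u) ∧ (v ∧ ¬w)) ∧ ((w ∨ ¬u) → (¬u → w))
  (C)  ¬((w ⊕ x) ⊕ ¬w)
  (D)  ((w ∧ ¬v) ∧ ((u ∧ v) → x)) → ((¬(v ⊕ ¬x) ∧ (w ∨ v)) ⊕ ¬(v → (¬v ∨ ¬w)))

(A) fails at (0,0,0,1): the formula yields 0, G is 1.
(B) fails at (0,0,0,1): the formula yields 0, G is 1.
(D) fails at (0,0,0,0): the formula yields 1, G is 0.
That leaves (C). Evaluating it on every row reproduces the table of G exactly.

C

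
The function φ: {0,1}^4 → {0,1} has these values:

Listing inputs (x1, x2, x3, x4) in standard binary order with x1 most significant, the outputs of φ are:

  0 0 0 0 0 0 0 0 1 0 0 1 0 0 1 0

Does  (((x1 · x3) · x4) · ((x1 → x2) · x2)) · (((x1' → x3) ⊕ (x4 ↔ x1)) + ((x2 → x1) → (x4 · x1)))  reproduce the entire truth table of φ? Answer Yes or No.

No

Test each input against both φ and the formula:
  x1=0, x2=0, x3=0, x4=0: formula gives 0, φ = 0 ✓
  x1=0, x2=0, x3=0, x4=1: formula gives 0, φ = 0 ✓
  x1=0, x2=0, x3=1, x4=0: formula gives 0, φ = 0 ✓
  x1=0, x2=0, x3=1, x4=1: formula gives 0, φ = 0 ✓
  …
  x1=1, x2=0, x3=0, x4=0: formula gives 0, but φ = 1 ✗
Row (1,0,0,0) is a counterexample, so the formula is not equivalent to φ.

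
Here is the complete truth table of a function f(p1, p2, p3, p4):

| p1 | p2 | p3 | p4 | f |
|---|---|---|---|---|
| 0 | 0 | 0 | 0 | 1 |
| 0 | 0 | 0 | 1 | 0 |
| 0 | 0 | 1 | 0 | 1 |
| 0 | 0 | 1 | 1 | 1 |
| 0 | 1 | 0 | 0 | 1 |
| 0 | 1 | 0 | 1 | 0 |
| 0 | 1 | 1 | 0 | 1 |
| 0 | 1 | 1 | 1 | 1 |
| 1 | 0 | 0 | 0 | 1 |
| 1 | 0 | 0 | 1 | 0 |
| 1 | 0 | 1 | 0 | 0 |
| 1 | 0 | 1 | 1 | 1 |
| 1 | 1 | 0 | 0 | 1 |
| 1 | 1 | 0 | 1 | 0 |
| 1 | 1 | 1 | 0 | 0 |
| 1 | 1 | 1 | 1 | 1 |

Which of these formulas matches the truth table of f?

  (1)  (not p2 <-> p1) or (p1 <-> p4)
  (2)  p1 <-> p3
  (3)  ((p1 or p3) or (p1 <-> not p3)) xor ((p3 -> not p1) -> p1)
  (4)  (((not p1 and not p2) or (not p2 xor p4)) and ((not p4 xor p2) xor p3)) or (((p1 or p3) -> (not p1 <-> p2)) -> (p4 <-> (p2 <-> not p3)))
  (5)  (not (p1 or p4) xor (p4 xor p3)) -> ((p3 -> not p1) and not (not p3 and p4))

5

(1): at (0,0,1,1) it gives 0, but f = 1 — eliminated.
(2): at (0,0,0,1) it gives 1, but f = 0 — eliminated.
(3): at (0,0,0,0) it gives 0, but f = 1 — eliminated.
(4): at (0,1,0,0) it gives 0, but f = 1 — eliminated.
Only (5) survives; checking it on all 16 rows confirms it matches f.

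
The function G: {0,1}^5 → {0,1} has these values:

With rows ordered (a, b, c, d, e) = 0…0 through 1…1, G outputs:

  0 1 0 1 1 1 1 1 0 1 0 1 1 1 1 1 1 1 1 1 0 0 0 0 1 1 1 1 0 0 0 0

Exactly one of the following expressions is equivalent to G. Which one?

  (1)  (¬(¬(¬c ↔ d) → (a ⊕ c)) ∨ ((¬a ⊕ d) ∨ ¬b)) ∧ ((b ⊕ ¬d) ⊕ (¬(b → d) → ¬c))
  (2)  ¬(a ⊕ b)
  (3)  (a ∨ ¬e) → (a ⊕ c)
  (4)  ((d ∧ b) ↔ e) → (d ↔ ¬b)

3

(1) disagrees with G on (0,0,0,0,1) (formula → 0, table → 1); rule it out.
(2) disagrees with G on (0,0,0,0,0) (formula → 1, table → 0); rule it out.
(4) disagrees with G on (0,0,0,1,0) (formula → 1, table → 0); rule it out.
That leaves (3). Evaluating it on every row reproduces the table of G exactly.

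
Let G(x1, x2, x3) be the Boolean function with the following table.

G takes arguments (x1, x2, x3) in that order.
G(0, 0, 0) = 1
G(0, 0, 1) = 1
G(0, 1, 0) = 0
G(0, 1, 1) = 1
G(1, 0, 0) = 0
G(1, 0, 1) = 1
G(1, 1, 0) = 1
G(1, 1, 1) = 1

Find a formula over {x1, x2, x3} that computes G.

The 0-rows are (0,1,0), (1,0,0). Take each as a conjunction (¬x1·x2·¬x3, x1·¬x2·¬x3), form their disjunction, and complement — that gives a formula that is 1 everywhere G is.

G(x1, x2, x3) = ~(((~x1 & x2) & ~x3) | ((x1 & ~x2) & ~x3))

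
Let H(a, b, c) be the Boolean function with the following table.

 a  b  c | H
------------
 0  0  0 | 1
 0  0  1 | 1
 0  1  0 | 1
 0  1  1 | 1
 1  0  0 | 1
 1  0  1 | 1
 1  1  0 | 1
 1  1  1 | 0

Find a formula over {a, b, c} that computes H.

H(a, b, c) = ¬((a ∧ b) ∧ c)

The output is 0 only when every input is 1 — NAND of all inputs.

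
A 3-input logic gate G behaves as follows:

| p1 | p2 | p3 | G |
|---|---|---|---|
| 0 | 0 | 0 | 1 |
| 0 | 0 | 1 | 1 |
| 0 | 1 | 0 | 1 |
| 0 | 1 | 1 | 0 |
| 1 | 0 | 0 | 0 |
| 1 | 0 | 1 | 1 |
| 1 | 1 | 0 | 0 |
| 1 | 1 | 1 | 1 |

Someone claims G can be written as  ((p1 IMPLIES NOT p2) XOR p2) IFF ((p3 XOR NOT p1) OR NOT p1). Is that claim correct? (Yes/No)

Check the formula against G row by row:
  p1=0, p2=0, p3=0: formula gives 1, G = 1 ✓
  p1=0, p2=0, p3=1: formula gives 1, G = 1 ✓
  p1=0, p2=1, p3=0: formula gives 0, but G = 1 ✗
Since they disagree at (0,1,0), the expression is not a correct formula for G.

No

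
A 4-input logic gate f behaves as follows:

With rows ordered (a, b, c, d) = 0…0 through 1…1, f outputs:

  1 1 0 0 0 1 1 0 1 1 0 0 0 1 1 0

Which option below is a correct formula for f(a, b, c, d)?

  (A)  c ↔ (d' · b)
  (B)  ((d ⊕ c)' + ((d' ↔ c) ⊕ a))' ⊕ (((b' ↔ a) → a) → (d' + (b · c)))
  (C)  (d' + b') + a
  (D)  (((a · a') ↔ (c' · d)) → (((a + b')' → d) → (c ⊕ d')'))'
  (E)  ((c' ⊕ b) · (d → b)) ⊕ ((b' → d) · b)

A

(B): at (0,0,0,1) it gives 0, but f = 1 — eliminated.
(C): at (0,0,1,0) it gives 1, but f = 0 — eliminated.
(D): at (0,0,0,1) it gives 0, but f = 1 — eliminated.
(E): at (0,0,0,1) it gives 0, but f = 1 — eliminated.
(A) is the remaining candidate, and it agrees with f on all 16 inputs.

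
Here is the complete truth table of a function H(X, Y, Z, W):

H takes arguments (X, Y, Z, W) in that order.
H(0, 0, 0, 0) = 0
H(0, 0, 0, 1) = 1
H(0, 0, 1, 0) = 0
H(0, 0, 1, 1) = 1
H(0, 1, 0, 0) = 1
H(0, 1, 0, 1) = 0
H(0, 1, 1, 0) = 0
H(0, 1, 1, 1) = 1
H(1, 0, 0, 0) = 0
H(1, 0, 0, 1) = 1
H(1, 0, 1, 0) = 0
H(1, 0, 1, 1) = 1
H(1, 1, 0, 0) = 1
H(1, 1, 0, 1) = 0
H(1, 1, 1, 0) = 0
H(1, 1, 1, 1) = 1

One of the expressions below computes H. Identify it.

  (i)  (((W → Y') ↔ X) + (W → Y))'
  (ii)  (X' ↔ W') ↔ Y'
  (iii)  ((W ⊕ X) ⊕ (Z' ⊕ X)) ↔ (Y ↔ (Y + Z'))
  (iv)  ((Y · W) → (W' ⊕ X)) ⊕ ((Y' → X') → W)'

iii

(i) fails at (0,1,0,0): the formula yields 0, H is 1.
(ii) fails at (0,0,0,0): the formula yields 1, H is 0.
(iv) fails at (0,1,0,0): the formula yields 0, H is 1.
(iii) is the remaining candidate, and it agrees with H on all 16 inputs.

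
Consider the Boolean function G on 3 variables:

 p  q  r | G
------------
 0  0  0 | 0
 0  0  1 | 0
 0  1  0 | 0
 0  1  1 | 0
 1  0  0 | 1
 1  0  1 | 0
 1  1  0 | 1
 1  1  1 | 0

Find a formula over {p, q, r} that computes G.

The 1-rows are (1,0,0), (1,1,0). Each contributes one minterm — p·¬q·¬r; p·q·¬r — and their disjunction is a sum-of-products form of G.

G(p, q, r) = ((p AND NOT q) AND NOT r) OR ((p AND q) AND NOT r)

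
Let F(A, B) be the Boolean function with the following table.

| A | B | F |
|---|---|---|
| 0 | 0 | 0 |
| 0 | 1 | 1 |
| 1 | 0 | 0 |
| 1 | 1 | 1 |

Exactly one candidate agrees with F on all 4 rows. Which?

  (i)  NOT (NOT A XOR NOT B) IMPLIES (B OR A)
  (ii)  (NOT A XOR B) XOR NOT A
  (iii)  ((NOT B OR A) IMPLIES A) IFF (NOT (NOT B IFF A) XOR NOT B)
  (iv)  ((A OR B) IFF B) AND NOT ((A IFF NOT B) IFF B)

ii

(i) fails at (1,0): the formula yields 1, F is 0.
(iii) fails at (0,0): the formula yields 1, F is 0.
(iv) fails at (0,1): the formula yields 0, F is 1.
Only (ii) survives; checking it on all 4 rows confirms it matches F.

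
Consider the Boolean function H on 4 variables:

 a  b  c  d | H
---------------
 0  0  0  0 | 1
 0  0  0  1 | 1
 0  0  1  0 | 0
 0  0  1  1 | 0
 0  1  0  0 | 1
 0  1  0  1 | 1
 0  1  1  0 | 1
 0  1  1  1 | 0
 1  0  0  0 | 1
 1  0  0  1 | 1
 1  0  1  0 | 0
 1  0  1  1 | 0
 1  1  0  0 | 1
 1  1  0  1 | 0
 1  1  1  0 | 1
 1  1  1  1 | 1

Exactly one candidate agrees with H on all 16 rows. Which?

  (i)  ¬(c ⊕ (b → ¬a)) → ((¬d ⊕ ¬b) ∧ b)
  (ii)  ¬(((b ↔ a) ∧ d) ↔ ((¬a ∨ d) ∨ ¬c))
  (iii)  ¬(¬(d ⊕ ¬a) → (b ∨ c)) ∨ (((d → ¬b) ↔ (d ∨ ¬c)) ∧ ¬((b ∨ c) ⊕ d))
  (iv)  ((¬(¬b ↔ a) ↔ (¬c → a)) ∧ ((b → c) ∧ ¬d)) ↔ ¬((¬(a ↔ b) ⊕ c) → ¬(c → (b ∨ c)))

i

(ii): at (0,0,0,1) it gives 0, but H = 1 — eliminated.
(iii): at (0,0,1,1) it gives 1, but H = 0 — eliminated.
(iv): at (0,0,1,0) it gives 1, but H = 0 — eliminated.
That leaves (i). Evaluating it on every row reproduces the table of H exactly.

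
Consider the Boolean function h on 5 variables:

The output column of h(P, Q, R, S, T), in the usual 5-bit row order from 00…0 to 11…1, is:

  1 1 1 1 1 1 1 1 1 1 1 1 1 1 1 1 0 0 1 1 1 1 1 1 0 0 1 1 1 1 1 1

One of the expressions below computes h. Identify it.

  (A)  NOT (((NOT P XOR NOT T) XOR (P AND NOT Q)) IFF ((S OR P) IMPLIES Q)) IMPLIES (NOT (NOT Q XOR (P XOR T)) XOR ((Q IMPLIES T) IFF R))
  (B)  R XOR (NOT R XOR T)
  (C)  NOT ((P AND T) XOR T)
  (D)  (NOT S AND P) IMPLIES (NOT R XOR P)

(A) fails at (0,0,0,0,0): the formula yields 0, h is 1.
(B) fails at (0,0,0,0,1): the formula yields 0, h is 1.
(C) fails at (0,0,0,0,1): the formula yields 0, h is 1.
Only (D) survives; checking it on all 32 rows confirms it matches h.

D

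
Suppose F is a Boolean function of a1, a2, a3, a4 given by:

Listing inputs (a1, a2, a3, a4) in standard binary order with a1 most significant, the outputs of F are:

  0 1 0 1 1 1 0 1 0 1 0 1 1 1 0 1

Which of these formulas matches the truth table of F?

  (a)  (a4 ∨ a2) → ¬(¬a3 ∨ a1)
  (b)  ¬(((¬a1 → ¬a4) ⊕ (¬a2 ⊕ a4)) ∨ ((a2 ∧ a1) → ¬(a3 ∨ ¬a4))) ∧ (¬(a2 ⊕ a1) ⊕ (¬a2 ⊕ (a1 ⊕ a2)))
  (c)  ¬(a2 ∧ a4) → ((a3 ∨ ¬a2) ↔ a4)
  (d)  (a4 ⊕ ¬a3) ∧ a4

c

(a) fails at (0,0,0,0): the formula yields 1, F is 0.
(b) fails at (0,0,0,1): the formula yields 0, F is 1.
(d) fails at (0,0,0,1): the formula yields 0, F is 1.
Only (c) survives; checking it on all 16 rows confirms it matches F.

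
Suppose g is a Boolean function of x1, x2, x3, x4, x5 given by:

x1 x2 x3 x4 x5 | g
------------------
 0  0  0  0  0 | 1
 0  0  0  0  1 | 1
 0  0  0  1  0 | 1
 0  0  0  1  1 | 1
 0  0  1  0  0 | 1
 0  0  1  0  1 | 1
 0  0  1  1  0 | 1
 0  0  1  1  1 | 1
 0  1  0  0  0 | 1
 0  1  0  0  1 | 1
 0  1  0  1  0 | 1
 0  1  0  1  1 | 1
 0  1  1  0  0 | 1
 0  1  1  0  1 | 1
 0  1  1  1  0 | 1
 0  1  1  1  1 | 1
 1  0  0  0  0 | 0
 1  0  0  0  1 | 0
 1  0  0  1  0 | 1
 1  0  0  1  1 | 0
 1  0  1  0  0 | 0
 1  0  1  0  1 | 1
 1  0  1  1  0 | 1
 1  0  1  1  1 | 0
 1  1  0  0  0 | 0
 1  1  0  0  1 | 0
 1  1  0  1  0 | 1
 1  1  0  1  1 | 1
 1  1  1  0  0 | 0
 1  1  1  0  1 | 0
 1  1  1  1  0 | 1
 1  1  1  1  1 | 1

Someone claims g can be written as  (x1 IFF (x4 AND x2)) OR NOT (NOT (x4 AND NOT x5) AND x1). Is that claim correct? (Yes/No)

Test each input against both g and the formula:
  x1=0, x2=0, x3=0, x4=0, x5=0: formula gives 1, g = 1 ✓
  x1=0, x2=0, x3=0, x4=0, x5=1: formula gives 1, g = 1 ✓
  x1=0, x2=0, x3=0, x4=1, x5=0: formula gives 1, g = 1 ✓
  x1=0, x2=0, x3=0, x4=1, x5=1: formula gives 1, g = 1 ✓
  …
  x1=1, x2=0, x3=1, x4=0, x5=1: formula gives 0, but g = 1 ✗
Row (1,0,1,0,1) is a counterexample, so the formula is not equivalent to g.

No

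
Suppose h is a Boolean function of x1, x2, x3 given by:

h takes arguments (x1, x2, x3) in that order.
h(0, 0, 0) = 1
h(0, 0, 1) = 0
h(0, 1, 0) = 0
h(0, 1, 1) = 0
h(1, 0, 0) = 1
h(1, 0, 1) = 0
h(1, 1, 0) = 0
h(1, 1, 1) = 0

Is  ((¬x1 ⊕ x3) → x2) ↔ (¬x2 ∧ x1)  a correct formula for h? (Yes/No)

Evaluate ((¬x1 ⊕ x3) → x2) ↔ (¬x2 ∧ x1) on each row and compare to h:
  x1=0, x2=0, x3=0: formula gives 1, h = 1 ✓
  x1=0, x2=0, x3=1: formula gives 0, h = 0 ✓
  x1=0, x2=1, x3=0: formula gives 0, h = 0 ✓
  x1=0, x2=1, x3=1: formula gives 0, h = 0 ✓
  x1=1, x2=0, x3=0: formula gives 1, h = 1 ✓
  … (the remaining 3 rows also agree.)
Every row agrees, so the formula is equivalent.

Yes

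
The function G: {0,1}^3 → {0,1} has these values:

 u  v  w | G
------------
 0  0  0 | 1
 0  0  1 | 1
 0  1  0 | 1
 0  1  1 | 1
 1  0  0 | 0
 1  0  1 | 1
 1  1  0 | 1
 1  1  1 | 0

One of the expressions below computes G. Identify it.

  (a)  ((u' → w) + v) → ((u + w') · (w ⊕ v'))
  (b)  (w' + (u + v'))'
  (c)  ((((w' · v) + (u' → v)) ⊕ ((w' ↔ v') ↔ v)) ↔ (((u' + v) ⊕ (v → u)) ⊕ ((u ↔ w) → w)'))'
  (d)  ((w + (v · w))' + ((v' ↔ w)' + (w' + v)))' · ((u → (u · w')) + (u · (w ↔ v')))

(a): at (0,0,1) it gives 0, but G = 1 — eliminated.
(b): at (0,0,0) it gives 0, but G = 1 — eliminated.
(d): at (0,0,0) it gives 0, but G = 1 — eliminated.
Only (c) survives; checking it on all 8 rows confirms it matches G.

c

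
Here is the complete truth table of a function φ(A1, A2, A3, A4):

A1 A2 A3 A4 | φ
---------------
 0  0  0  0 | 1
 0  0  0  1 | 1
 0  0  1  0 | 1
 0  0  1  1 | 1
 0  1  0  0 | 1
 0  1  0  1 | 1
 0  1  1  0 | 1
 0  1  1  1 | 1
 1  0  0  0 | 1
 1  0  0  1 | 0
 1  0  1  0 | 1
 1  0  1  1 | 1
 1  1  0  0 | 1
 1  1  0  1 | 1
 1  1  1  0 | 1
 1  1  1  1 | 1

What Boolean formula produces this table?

φ is 0 on exactly one input, (1,0,0,1), whose minterm is A1·¬A2·¬A3·A4. So φ is the negation of that single conjunction.

φ(A1, A2, A3, A4) = not (((A1 and not A2) and not A3) and A4)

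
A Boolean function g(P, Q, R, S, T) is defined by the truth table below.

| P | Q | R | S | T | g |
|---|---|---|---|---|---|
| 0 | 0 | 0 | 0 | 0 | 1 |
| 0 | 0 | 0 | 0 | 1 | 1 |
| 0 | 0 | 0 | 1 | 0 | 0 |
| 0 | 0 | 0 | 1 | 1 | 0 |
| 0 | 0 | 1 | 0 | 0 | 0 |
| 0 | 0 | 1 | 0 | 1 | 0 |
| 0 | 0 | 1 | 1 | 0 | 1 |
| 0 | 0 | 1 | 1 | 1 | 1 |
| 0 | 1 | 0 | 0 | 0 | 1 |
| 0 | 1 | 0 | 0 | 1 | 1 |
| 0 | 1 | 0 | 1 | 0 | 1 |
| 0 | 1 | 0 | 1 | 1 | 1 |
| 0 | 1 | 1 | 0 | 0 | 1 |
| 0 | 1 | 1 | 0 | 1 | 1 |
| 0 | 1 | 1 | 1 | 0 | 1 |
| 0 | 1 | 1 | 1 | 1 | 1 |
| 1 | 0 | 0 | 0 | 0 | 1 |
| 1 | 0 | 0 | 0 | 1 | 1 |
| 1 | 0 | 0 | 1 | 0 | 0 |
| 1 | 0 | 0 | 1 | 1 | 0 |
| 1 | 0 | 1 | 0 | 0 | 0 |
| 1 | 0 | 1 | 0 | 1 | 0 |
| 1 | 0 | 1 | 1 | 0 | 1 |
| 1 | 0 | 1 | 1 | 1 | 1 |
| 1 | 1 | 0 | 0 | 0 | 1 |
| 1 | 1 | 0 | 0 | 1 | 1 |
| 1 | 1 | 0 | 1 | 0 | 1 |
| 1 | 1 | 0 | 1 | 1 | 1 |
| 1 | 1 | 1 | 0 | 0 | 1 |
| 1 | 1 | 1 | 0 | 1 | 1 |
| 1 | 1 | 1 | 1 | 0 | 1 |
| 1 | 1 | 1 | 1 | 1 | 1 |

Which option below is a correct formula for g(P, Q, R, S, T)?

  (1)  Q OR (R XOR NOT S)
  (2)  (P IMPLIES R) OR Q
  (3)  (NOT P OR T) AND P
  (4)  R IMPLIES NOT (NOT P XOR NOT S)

1

(2): at (0,0,0,1,0) it gives 1, but g = 0 — eliminated.
(3): at (0,0,0,0,0) it gives 0, but g = 1 — eliminated.
(4): at (0,0,0,1,0) it gives 1, but g = 0 — eliminated.
That leaves (1). Evaluating it on every row reproduces the table of g exactly.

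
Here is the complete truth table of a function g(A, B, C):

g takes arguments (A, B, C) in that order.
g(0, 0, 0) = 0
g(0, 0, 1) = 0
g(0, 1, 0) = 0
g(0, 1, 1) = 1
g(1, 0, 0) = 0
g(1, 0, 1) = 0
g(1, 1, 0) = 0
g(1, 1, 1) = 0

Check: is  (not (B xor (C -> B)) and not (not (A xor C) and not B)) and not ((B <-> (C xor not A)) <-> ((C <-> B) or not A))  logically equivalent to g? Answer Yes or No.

Yes

Check the formula against g row by row:
  A=0, B=0, C=0: formula gives 0, g = 0 ✓
  A=0, B=0, C=1: formula gives 0, g = 0 ✓
  A=0, B=1, C=0: formula gives 0, g = 0 ✓
  A=0, B=1, C=1: formula gives 1, g = 1 ✓
  A=1, B=0, C=0: formula gives 0, g = 0 ✓
  … (the remaining 3 rows also agree.)
All 8 rows match — the expression computes g exactly.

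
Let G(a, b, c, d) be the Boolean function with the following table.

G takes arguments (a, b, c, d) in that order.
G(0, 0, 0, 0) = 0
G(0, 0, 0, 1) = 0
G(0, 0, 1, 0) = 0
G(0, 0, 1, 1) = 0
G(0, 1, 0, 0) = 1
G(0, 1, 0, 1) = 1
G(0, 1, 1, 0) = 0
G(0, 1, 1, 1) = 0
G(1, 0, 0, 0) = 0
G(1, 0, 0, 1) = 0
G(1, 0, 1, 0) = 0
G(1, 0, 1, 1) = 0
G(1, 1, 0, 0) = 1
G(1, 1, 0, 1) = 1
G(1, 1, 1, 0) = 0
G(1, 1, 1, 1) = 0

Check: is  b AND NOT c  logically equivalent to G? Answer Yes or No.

Yes

Test each input against both G and the formula:
  a=0, b=0, c=0, d=0: formula gives 0, G = 0 ✓
  a=0, b=0, c=0, d=1: formula gives 0, G = 0 ✓
  a=0, b=0, c=1, d=0: formula gives 0, G = 0 ✓
  a=0, b=0, c=1, d=1: formula gives 0, G = 0 ✓
  …and likewise for the remaining 12 rows.
Every row agrees, so the formula is equivalent.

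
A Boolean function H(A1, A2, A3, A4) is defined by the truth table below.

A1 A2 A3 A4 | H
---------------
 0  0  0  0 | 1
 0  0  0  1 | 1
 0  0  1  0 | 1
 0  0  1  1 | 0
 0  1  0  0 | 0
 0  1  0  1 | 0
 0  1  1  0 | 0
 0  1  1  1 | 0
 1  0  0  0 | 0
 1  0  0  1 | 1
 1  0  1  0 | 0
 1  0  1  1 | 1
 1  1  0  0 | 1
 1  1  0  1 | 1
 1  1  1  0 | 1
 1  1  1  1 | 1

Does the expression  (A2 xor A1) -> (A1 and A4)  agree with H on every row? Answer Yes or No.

Evaluate (A2 xor A1) -> (A1 and A4) on each row and compare to H:
  A1=0, A2=0, A3=0, A4=0: formula gives 1, H = 1 ✓
  A1=0, A2=0, A3=0, A4=1: formula gives 1, H = 1 ✓
  A1=0, A2=0, A3=1, A4=0: formula gives 1, H = 1 ✓
  A1=0, A2=0, A3=1, A4=1: formula gives 1, but H = 0 ✗
A single disagreement suffices: at (0,0,1,1) they differ, so the formula does not compute H.

No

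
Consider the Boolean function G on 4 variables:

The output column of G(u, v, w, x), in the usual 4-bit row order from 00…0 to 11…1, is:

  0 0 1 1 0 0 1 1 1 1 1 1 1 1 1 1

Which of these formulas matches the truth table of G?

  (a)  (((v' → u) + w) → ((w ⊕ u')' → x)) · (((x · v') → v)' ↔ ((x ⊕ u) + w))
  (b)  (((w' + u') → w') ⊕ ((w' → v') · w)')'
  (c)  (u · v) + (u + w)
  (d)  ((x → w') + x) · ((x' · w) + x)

c

(a): at (0,0,0,0) it gives 1, but G = 0 — eliminated.
(b): at (0,0,0,0) it gives 1, but G = 0 — eliminated.
(d): at (0,0,0,1) it gives 1, but G = 0 — eliminated.
Only (c) survives; checking it on all 16 rows confirms it matches G.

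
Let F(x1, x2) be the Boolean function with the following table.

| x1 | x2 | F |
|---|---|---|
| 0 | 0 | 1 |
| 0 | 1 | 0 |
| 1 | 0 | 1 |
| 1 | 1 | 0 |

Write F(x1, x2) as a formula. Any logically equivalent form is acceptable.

F(x1, x2) = NOT x2

The output is the negation of x2.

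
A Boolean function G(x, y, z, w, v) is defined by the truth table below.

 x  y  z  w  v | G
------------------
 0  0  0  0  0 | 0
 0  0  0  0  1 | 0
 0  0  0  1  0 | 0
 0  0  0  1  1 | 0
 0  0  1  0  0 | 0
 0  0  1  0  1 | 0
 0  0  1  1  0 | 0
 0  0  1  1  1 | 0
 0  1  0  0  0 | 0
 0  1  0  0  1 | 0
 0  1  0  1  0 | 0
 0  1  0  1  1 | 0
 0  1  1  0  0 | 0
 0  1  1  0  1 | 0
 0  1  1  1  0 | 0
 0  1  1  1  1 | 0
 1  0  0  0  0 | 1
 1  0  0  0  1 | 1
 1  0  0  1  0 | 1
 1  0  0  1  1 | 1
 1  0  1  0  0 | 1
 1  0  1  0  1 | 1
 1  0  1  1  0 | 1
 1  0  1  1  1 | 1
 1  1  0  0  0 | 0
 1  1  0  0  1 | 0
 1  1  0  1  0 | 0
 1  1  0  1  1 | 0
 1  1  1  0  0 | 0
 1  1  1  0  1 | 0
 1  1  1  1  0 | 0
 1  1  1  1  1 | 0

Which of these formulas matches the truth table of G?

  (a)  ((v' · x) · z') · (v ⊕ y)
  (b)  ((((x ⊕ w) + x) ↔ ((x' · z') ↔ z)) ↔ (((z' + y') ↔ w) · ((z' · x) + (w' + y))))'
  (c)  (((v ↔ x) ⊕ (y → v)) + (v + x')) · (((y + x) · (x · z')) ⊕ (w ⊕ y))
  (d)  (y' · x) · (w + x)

d

(a): at (1,0,0,0,0) it gives 0, but G = 1 — eliminated.
(b): at (0,0,0,0,0) it gives 1, but G = 0 — eliminated.
(c): at (0,0,0,1,0) it gives 1, but G = 0 — eliminated.
(d) is the remaining candidate, and it agrees with G on all 32 inputs.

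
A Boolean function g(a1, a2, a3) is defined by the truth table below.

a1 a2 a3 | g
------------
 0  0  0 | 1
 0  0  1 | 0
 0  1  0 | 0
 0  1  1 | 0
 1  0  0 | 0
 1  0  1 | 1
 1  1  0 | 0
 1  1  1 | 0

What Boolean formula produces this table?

g(a1, a2, a3) = ((~a1 & ~a2) & ~a3) | ((a1 & ~a2) & a3)

The 1-rows are (0,0,0), (1,0,1). Each contributes one minterm — ¬a1·¬a2·¬a3; a1·¬a2·a3 — and their disjunction is a sum-of-products form of g.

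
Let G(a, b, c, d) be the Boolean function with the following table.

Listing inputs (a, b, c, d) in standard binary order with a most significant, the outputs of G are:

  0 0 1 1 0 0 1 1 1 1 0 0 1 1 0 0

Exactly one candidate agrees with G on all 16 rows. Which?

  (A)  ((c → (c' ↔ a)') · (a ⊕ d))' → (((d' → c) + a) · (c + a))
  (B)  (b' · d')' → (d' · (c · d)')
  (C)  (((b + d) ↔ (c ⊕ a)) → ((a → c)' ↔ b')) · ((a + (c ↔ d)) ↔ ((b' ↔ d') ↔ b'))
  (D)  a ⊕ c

D

(A) fails at (0,0,0,1): the formula yields 1, G is 0.
(B) fails at (0,0,0,0): the formula yields 1, G is 0.
(C) fails at (0,0,0,1): the formula yields 1, G is 0.
(D) is the remaining candidate, and it agrees with G on all 16 inputs.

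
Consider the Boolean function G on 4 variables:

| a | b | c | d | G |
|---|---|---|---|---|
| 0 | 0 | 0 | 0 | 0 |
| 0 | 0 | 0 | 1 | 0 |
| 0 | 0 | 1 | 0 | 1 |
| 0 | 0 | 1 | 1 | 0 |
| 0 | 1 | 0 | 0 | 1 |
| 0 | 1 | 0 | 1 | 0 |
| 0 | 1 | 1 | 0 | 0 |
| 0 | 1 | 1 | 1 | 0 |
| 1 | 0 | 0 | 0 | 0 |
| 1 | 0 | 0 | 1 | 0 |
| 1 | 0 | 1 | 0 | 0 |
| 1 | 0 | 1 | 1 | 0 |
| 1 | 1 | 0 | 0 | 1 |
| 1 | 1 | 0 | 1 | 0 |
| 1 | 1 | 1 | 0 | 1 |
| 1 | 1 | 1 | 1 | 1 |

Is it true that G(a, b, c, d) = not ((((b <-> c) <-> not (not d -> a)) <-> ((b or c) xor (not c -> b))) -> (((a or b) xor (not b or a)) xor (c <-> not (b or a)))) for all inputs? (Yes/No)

No

Check the formula against G row by row:
  a=0, b=0, c=0, d=0: formula gives 0, G = 0 ✓
  a=0, b=0, c=0, d=1: formula gives 0, G = 0 ✓
  a=0, b=0, c=1, d=0: formula gives 1, G = 1 ✓
  a=0, b=0, c=1, d=1: formula gives 0, G = 0 ✓
  …
  a=1, b=1, c=0, d=0: formula gives 0, but G = 1 ✗
Row (1,1,0,0) is a counterexample, so the formula is not equivalent to G.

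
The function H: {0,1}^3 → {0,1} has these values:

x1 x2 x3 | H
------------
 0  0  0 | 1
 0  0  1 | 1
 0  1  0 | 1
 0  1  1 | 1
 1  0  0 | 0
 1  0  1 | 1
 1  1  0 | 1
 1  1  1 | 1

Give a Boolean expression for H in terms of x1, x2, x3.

H(x1, x2, x3) = not ((x1 and not x2) and not x3)

Only row (1,0,0) gives 0. So H is 1 everywhere except there — the complement of the minterm x1·¬x2·¬x3.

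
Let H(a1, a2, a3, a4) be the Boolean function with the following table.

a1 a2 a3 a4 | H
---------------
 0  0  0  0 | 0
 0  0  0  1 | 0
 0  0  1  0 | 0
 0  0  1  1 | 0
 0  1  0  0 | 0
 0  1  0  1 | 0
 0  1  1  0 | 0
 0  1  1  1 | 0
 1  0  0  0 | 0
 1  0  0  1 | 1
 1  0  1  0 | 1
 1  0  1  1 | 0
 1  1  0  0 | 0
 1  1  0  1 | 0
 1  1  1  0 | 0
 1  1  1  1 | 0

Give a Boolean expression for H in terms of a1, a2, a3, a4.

The 1-rows are (1,0,0,1), (1,0,1,0). Each contributes one minterm — a1·¬a2·¬a3·a4; a1·¬a2·a3·¬a4 — and their disjunction is a sum-of-products form of H.

H(a1, a2, a3, a4) = (((a1 ∧ ¬a2) ∧ ¬a3) ∧ a4) ∨ (((a1 ∧ ¬a2) ∧ a3) ∧ ¬a4)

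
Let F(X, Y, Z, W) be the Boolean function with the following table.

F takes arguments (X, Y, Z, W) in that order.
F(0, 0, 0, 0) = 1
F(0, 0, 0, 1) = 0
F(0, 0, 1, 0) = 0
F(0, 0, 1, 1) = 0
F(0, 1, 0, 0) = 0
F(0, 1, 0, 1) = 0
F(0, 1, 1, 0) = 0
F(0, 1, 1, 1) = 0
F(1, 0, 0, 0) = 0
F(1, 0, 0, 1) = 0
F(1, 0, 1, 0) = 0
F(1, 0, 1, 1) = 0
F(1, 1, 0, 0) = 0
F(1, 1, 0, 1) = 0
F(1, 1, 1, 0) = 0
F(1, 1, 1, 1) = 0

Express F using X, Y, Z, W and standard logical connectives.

F(X, Y, Z, W) = ¬(((X ∨ Y) ∨ Z) ∨ W)

The output is 1 only when every input is 0 — NOR of all inputs.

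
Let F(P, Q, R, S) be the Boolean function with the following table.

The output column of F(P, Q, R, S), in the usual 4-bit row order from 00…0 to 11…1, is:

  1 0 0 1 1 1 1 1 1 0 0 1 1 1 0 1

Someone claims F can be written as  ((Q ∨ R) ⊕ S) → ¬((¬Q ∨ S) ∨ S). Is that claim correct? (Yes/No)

Check the formula against F row by row:
  P=0, Q=0, R=0, S=0: formula gives 1, F = 1 ✓
  P=0, Q=0, R=0, S=1: formula gives 0, F = 0 ✓
  P=0, Q=0, R=1, S=0: formula gives 0, F = 0 ✓
  P=0, Q=0, R=1, S=1: formula gives 1, F = 1 ✓
  …
  P=1, Q=1, R=1, S=0: formula gives 1, but F = 0 ✗
A single disagreement suffices: at (1,1,1,0) they differ, so the formula does not compute F.

No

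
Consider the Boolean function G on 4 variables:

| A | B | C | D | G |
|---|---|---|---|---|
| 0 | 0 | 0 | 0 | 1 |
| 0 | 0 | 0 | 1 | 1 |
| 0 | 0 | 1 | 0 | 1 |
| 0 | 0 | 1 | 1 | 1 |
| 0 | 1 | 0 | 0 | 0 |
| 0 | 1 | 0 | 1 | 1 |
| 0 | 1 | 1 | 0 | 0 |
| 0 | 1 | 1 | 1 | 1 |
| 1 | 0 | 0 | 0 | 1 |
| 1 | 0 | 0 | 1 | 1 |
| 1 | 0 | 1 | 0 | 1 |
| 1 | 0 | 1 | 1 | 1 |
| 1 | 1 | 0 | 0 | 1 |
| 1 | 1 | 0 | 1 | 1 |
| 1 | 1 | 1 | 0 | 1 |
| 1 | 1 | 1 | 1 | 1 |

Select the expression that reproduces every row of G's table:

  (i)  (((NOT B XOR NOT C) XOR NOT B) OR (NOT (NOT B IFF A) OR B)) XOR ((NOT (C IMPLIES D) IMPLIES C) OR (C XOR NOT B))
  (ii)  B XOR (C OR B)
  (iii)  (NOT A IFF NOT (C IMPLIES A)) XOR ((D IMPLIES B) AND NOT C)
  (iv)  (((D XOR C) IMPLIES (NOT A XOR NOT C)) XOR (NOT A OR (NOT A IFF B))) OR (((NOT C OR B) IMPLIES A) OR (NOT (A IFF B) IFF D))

iv

(i): at (0,0,0,0) it gives 0, but G = 1 — eliminated.
(ii): at (0,0,0,0) it gives 0, but G = 1 — eliminated.
(iii): at (0,0,0,1) it gives 0, but G = 1 — eliminated.
(iv) is the remaining candidate, and it agrees with G on all 16 inputs.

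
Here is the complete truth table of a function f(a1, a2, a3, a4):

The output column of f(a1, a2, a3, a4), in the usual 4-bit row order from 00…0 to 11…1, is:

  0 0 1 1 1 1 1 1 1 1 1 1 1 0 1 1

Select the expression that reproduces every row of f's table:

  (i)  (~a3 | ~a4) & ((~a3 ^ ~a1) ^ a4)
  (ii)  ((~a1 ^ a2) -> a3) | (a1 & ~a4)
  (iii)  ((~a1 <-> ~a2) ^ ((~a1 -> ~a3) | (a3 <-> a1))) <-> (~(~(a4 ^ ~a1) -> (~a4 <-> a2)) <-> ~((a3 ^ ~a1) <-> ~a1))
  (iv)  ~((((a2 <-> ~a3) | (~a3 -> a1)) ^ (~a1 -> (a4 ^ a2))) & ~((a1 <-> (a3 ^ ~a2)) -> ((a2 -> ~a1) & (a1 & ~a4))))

(i) fails at (0,0,0,1): the formula yields 1, f is 0.
(iii) fails at (0,0,1,0): the formula yields 0, f is 1.
(iv) fails at (0,0,0,0): the formula yields 1, f is 0.
(ii) is the remaining candidate, and it agrees with f on all 16 inputs.

ii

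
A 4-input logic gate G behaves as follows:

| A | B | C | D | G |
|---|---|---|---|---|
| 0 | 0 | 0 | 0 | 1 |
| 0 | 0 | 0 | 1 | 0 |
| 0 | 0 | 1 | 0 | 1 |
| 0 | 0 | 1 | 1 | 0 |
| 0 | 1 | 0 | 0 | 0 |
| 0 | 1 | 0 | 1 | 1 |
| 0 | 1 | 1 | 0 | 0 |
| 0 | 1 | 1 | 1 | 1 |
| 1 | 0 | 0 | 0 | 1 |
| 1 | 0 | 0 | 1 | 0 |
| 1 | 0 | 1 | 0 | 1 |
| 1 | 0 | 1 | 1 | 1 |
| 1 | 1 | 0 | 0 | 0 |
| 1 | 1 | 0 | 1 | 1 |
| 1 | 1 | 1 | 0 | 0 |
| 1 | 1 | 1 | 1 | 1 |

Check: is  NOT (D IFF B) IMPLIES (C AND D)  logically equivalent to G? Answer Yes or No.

Check the formula against G row by row:
  A=0, B=0, C=0, D=0: formula gives 1, G = 1 ✓
  A=0, B=0, C=0, D=1: formula gives 0, G = 0 ✓
  A=0, B=0, C=1, D=0: formula gives 1, G = 1 ✓
  A=0, B=0, C=1, D=1: formula gives 1, but G = 0 ✗
Row (0,0,1,1) is a counterexample, so the formula is not equivalent to G.

No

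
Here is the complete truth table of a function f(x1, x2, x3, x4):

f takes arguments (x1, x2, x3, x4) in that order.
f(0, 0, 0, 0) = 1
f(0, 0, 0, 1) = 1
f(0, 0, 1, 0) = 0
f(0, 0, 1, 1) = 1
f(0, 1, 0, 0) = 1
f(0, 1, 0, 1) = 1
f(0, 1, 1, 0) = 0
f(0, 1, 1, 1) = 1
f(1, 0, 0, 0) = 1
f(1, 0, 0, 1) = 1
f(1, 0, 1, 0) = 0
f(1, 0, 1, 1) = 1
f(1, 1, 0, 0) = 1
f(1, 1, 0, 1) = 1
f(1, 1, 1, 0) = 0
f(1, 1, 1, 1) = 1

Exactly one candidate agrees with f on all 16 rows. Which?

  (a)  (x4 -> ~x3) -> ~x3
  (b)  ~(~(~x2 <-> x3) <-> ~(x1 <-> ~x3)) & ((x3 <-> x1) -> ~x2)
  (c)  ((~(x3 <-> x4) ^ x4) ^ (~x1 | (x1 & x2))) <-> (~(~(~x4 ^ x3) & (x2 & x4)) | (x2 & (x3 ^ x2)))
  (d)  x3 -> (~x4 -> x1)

(b) fails at (0,0,0,0): the formula yields 0, f is 1.
(c) fails at (0,0,1,1): the formula yields 0, f is 1.
(d) fails at (1,0,1,0): the formula yields 1, f is 0.
Only (a) survives; checking it on all 16 rows confirms it matches f.

a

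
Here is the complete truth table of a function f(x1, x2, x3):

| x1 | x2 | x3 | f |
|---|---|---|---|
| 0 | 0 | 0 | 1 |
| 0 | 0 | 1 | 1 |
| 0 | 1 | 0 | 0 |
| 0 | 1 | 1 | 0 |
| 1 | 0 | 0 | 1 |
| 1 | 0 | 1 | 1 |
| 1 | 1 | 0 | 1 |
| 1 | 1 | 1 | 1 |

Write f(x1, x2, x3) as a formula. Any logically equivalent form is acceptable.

f(x1, x2, x3) = not (((not x1 and x2) and not x3) or ((not x1 and x2) and x3))

f is 0 on only 2 rows — (0,1,0), (0,1,1). Writing each as a minterm (¬x1·x2·¬x3, ¬x1·x2·x3) and OR-ing them characterizes exactly where f=0, so f is the negation of that disjunction.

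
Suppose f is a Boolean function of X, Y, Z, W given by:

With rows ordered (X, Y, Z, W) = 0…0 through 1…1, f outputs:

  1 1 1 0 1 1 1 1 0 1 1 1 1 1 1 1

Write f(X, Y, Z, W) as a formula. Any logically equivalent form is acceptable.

f(X, Y, Z, W) = NOT ((((NOT X AND NOT Y) AND Z) AND W) OR (((X AND NOT Y) AND NOT Z) AND NOT W))

f is 0 on only 2 rows — (0,0,1,1), (1,0,0,0). Writing each as a minterm (¬X·¬Y·Z·W, X·¬Y·¬Z·¬W) and OR-ing them characterizes exactly where f=0, so f is the negation of that disjunction.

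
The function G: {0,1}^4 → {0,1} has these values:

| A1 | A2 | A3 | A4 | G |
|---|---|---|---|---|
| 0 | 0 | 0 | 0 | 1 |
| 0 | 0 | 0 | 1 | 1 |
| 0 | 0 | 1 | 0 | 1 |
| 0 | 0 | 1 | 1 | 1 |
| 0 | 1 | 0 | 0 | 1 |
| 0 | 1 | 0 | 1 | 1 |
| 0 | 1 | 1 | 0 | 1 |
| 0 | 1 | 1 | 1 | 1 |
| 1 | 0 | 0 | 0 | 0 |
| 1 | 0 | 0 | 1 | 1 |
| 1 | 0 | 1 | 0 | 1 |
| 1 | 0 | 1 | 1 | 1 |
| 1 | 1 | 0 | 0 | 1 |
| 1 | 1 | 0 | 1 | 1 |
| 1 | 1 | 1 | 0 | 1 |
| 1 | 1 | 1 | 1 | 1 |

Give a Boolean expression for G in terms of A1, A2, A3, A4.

Only row (1,0,0,0) gives 0. So G is 1 everywhere except there — the complement of the minterm A1·¬A2·¬A3·¬A4.

G(A1, A2, A3, A4) = ¬(((A1 ∧ ¬A2) ∧ ¬A3) ∧ ¬A4)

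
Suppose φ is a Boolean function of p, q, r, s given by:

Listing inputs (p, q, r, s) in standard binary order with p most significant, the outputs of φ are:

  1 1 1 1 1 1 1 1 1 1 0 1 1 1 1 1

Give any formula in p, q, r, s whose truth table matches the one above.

φ(p, q, r, s) = NOT (((p AND NOT q) AND r) AND NOT s)

φ is 0 on exactly one input, (1,0,1,0), whose minterm is p·¬q·r·¬s. So φ is the negation of that single conjunction.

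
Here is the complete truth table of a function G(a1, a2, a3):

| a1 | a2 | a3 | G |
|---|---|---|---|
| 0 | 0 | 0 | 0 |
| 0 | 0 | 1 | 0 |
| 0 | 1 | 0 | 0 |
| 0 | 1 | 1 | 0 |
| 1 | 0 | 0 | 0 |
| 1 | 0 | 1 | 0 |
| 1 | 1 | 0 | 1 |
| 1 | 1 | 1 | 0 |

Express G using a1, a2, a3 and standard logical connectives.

Only row (1,1,0) gives 1. That row's minterm a1·a2·¬a3 is G directly.

G(a1, a2, a3) = (a1 AND a2) AND NOT a3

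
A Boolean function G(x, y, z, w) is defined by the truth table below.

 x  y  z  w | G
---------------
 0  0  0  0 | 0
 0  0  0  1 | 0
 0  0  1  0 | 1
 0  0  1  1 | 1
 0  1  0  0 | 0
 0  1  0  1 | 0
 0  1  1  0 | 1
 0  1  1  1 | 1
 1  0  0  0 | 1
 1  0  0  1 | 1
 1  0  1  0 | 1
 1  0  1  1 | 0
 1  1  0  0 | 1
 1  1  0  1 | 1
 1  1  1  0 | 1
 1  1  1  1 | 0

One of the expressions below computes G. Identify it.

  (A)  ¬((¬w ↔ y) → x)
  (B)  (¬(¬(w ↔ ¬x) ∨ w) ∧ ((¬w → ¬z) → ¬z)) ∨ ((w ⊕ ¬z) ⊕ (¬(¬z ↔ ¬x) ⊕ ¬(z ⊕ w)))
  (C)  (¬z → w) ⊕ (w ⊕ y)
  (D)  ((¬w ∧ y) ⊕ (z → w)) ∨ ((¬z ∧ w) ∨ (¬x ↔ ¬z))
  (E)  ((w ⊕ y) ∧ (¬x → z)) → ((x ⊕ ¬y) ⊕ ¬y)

(A) fails at (0,0,0,1): the formula yields 1, G is 0.
(C) fails at (0,0,1,1): the formula yields 0, G is 1.
(D) fails at (0,0,0,0): the formula yields 1, G is 0.
(E) fails at (0,0,0,0): the formula yields 1, G is 0.
That leaves (B). Evaluating it on every row reproduces the table of G exactly.

B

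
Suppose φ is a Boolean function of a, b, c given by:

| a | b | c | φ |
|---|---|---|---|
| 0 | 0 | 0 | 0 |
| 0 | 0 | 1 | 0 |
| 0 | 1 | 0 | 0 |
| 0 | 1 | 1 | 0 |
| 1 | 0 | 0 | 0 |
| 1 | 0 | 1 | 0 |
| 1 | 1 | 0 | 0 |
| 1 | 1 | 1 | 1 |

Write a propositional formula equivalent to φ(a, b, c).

The output is 1 only when every input is 1 — the AND of all inputs.

φ(a, b, c) = (a · b) · c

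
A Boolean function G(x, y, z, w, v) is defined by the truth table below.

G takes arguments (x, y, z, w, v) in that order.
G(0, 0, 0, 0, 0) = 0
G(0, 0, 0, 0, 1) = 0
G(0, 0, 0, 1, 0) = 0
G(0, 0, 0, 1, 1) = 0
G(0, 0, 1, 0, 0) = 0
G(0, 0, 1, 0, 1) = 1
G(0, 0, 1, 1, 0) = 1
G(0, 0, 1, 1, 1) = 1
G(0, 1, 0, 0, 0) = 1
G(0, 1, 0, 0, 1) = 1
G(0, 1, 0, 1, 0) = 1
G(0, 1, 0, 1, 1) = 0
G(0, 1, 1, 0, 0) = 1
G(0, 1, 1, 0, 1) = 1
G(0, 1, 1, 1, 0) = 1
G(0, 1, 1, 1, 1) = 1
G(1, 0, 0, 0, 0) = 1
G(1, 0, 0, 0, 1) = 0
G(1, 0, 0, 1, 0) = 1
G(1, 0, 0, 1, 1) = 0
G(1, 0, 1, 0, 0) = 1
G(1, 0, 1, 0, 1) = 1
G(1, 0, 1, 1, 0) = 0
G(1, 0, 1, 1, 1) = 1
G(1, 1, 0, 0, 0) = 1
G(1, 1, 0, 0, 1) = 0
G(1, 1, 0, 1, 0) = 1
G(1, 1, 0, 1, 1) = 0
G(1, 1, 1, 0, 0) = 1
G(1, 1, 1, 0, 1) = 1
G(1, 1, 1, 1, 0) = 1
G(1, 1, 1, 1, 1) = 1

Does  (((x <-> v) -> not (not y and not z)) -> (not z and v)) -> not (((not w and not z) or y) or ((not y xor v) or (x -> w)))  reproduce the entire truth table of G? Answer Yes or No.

No

Check the formula against G row by row:
  x=0, y=0, z=0, w=0, v=0: formula gives 0, G = 0 ✓
  x=0, y=0, z=0, w=0, v=1: formula gives 0, G = 0 ✓
  x=0, y=0, z=0, w=1, v=0: formula gives 0, G = 0 ✓
  x=0, y=0, z=0, w=1, v=1: formula gives 0, G = 0 ✓
  x=0, y=0, z=1, w=0, v=0: formula gives 1, but G = 0 ✗
Since they disagree at (0,0,1,0,0), the expression is not a correct formula for G.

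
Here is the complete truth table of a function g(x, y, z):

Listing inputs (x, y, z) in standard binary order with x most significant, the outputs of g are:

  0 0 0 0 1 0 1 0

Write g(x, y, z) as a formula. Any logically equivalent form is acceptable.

g(x, y, z) = ((x · y') · z') + ((x · y) · z')

The 1-rows are (1,0,0), (1,1,0). Each contributes one minterm — x·¬y·¬z; x·y·¬z — and their disjunction is a sum-of-products form of g.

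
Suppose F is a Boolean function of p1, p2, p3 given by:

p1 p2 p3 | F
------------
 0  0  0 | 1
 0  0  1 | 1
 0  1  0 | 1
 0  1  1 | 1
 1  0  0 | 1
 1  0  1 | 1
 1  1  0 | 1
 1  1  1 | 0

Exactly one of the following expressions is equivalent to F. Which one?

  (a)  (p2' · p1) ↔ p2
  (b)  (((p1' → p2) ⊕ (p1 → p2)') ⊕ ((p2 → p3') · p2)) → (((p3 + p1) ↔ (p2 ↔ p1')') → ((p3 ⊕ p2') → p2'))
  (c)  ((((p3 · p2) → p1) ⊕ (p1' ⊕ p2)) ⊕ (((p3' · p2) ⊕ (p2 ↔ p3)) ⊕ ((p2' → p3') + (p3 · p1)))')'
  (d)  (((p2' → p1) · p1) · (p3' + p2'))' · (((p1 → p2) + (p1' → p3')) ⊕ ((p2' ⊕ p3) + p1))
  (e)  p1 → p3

b

(a): at (0,1,0) it gives 0, but F = 1 — eliminated.
(c): at (0,0,0) it gives 0, but F = 1 — eliminated.
(d): at (0,0,0) it gives 0, but F = 1 — eliminated.
(e): at (1,0,0) it gives 0, but F = 1 — eliminated.
(b) is the remaining candidate, and it agrees with F on all 8 inputs.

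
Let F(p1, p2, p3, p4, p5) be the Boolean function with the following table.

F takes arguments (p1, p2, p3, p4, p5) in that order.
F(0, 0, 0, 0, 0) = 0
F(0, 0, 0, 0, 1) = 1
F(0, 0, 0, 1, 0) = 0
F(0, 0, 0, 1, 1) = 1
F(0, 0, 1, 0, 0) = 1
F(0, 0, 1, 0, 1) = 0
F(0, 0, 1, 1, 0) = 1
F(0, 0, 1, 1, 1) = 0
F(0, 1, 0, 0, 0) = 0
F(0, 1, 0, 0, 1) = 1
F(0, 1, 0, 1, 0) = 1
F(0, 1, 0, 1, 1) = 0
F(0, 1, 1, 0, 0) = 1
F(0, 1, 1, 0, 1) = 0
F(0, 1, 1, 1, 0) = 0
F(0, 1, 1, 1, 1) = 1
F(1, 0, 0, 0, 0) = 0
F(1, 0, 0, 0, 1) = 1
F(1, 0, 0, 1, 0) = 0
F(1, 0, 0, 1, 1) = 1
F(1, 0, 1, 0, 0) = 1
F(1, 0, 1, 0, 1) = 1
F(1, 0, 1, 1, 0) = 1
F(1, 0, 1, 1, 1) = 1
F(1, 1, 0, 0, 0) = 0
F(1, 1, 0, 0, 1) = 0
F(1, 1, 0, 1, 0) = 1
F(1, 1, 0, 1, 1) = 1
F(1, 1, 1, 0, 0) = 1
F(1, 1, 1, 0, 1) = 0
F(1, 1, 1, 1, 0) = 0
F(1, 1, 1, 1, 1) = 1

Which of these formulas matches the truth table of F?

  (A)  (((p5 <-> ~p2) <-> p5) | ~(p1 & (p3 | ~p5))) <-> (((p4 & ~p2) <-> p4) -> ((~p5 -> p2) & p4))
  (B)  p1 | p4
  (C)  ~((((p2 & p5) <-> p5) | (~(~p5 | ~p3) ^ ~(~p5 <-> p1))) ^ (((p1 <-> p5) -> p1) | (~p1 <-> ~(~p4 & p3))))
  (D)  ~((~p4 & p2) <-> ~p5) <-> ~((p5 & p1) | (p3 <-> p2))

D

(A) disagrees with F on (0,0,0,0,1) (formula → 0, table → 1); rule it out.
(B) disagrees with F on (0,0,0,0,1) (formula → 0, table → 1); rule it out.
(C) disagrees with F on (0,0,0,0,0) (formula → 1, table → 0); rule it out.
That leaves (D). Evaluating it on every row reproduces the table of F exactly.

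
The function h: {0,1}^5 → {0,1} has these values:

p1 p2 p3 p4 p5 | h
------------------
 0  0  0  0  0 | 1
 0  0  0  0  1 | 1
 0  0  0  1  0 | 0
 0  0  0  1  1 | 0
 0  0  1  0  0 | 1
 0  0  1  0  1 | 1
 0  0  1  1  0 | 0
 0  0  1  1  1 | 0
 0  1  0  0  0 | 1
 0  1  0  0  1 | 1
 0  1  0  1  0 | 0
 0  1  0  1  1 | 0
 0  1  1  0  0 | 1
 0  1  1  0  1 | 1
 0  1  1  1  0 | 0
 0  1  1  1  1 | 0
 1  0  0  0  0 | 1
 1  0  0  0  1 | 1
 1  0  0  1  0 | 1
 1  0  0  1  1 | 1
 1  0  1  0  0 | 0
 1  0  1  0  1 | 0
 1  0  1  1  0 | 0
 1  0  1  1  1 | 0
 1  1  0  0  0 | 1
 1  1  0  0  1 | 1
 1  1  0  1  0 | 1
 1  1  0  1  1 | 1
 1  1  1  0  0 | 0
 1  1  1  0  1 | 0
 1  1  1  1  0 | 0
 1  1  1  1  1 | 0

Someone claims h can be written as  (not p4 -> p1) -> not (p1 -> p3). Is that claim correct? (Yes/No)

Yes

Evaluate (not p4 -> p1) -> not (p1 -> p3) on each row and compare to h:
  p1=0, p2=0, p3=0, p4=0, p5=0: formula gives 1, h = 1 ✓
  p1=0, p2=0, p3=0, p4=0, p5=1: formula gives 1, h = 1 ✓
  p1=0, p2=0, p3=0, p4=1, p5=0: formula gives 0, h = 0 ✓
  p1=0, p2=0, p3=0, p4=1, p5=1: formula gives 0, h = 0 ✓
  …and likewise for the remaining 28 rows.
All 32 rows match — the expression computes h exactly.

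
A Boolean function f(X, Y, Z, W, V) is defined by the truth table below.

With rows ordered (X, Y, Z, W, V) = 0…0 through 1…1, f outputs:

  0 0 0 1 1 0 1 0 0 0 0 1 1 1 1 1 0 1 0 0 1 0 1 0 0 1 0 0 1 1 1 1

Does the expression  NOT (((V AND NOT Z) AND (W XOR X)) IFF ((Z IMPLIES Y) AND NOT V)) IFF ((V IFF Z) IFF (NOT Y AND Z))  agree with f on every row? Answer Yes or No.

Yes

Test each input against both f and the formula:
  X=0, Y=0, Z=0, W=0, V=0: formula gives 0, f = 0 ✓
  X=0, Y=0, Z=0, W=0, V=1: formula gives 0, f = 0 ✓
  X=0, Y=0, Z=0, W=1, V=0: formula gives 0, f = 0 ✓
  X=0, Y=0, Z=0, W=1, V=1: formula gives 1, f = 1 ✓
  … (the remaining 28 rows also agree.)
No disagreement on any input; they are logically equivalent.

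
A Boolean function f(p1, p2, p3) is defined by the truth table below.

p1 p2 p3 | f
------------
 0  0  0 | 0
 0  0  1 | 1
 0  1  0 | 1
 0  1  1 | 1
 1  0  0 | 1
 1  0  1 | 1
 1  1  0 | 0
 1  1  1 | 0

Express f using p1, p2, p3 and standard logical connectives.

f(p1, p2, p3) = NOT ((((NOT p1 AND NOT p2) AND NOT p3) OR ((p1 AND p2) AND NOT p3)) OR ((p1 AND p2) AND p3))

The 0-rows are (0,0,0), (1,1,0), (1,1,1). Take each as a conjunction (¬p1·¬p2·¬p3, p1·p2·¬p3, p1·p2·p3), form their disjunction, and complement — that gives a formula that is 1 everywhere f is.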